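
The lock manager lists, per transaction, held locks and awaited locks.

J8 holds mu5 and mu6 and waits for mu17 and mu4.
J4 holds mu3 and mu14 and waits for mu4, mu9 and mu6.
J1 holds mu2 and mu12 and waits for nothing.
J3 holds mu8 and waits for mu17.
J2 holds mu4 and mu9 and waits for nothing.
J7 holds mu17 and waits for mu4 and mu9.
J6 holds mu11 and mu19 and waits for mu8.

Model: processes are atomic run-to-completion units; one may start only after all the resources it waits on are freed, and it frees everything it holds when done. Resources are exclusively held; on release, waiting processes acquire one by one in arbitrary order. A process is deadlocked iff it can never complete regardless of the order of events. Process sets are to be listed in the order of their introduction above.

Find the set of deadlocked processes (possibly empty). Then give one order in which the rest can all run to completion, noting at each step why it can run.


The deadlocked set is empty.
Key observation: the wait relation is loop-free; peeling off processes with no waits unwinds the whole state.
The rest can finish in the order J2, J7, J1, J3, J6, J8, J4.
Step-by-step check:
  run J2 (it waits on nothing); releases mu4 and mu9
  run J7 (all its waits — mu4 and mu9 — are resolved); releases mu17
  run J1 (it waits on nothing); releases mu2 and mu12
  run J3 (all its waits — mu17 — are resolved); releases mu8
  run J6 (all its waits — mu8 — are resolved); releases mu11 and mu19
  run J8 (all its waits — mu17 and mu4 — are resolved); releases mu5 and mu6
  run J4 (all its waits — mu4, mu9 and mu6 — are resolved); releases mu3 and mu14


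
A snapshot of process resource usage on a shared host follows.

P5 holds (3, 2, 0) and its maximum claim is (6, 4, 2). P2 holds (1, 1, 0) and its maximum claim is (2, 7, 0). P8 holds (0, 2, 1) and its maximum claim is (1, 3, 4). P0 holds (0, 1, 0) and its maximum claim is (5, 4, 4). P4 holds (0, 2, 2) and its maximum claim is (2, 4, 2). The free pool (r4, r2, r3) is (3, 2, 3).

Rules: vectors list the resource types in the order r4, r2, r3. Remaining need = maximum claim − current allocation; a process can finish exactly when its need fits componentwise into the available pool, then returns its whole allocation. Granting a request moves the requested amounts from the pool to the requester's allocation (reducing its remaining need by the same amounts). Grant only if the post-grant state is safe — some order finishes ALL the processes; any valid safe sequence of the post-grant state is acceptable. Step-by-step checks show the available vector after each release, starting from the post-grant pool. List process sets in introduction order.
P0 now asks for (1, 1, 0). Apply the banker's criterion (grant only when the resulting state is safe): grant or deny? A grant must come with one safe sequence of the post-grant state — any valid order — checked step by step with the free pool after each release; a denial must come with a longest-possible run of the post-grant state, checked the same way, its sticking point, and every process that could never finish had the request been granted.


DENY: after the grant no complete ordering would exist.
Key observation: after P8, P4 the pool peaks at (2, 5, 6), and each blocked process is short somewhere: P5 on r4; P2 on r2; P0 on r4.
Pretend the grant happened; the run P8, P4 goes as far as possible. Verifying each step:
  pool = (2, 1, 3)
  P8 needs (1, 1, 3) <= (2, 1, 3) -> finishes; pool += (0, 2, 1) = (2, 3, 4)
  P4 needs (2, 2, 0) <= (2, 3, 4) -> finishes; pool += (0, 2, 2) = (2, 5, 6)
  P5 cannot run: need (3, 2, 2) vs free (2, 5, 6) (insufficient r4)
  P2 cannot run: need (1, 6, 0) vs free (2, 5, 6) (insufficient r2)
  P0 cannot run: need (4, 2, 4) vs free (2, 5, 6) (insufficient r4)
Post-grant, the permanently blocked set is P5, P2 and P0.


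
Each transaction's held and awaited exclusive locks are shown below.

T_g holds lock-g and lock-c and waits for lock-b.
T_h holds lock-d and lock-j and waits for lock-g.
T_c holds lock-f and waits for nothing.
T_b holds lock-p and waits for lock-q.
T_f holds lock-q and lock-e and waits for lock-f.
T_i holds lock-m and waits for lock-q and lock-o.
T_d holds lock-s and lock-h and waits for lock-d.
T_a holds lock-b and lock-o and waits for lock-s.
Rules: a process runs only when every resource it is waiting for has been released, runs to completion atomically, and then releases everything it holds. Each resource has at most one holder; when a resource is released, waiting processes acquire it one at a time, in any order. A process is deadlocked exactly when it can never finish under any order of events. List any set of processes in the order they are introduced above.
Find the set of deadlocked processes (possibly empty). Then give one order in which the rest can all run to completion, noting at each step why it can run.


Deadlocked: T_g, T_h, T_i, T_d and T_a.
Key observation: the cycle T_g -> T_a -> T_d -> T_h -> T_g can never break — each member waits on the next; T_i waits into the deadlock from upstream.
The rest can finish in the order T_c, T_f, T_b.
Verifying each step:
  run T_c (it waits on nothing); releases lock-f
  run T_f (all its waits — lock-f — are resolved); releases lock-q and lock-e
  run T_b (all its waits — lock-q — are resolved); releases lock-p


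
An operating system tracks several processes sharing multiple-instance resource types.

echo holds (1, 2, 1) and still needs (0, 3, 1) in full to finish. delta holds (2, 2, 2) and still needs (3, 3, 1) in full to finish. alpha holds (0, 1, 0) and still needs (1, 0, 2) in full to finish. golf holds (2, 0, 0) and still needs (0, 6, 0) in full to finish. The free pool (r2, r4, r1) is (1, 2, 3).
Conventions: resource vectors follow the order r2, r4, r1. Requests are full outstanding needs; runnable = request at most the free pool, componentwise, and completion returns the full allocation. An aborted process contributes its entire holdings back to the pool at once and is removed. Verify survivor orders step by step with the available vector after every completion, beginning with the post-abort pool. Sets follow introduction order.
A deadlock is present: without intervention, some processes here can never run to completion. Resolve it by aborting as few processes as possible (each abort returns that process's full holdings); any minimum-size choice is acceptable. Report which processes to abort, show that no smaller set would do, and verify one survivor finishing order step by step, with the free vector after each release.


The answer: abort golf.
Key observation: delta had no path to completion before; after the abort of golf ((2, 0, 0) returned), step 3 is where it fits.
No smaller set exists: with zero aborts the deadlock remains.
The survivors complete as alpha, echo, delta. Verifying each step (starting from the post-abort pool):
  pool = (3, 2, 3)
  alpha needs (1, 0, 2) <= (3, 2, 3) -> finishes; pool += (0, 1, 0) = (3, 3, 3)
  echo needs (0, 3, 1) <= (3, 3, 3) -> finishes; pool += (1, 2, 1) = (4, 5, 4)
  delta needs (3, 3, 1) <= (4, 5, 4) -> finishes; pool += (2, 2, 2) = (6, 7, 6)


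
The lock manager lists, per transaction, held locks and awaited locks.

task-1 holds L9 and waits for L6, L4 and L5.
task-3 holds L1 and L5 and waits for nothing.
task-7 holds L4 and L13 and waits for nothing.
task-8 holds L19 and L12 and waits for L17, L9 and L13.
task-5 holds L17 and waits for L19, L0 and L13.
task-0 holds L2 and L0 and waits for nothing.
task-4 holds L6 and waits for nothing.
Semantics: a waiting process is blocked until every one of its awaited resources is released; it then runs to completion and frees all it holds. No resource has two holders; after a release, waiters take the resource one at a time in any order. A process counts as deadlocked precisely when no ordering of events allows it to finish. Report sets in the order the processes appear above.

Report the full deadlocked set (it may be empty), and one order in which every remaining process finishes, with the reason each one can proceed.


The deadlocked set is task-8 and task-5.
Key observation: the wait chain closes on itself along task-8 -> task-5 -> task-8; no other process is dragged down with it.
A valid finishing order for the others: task-7, task-3, task-4, task-1, task-0.
Verifying each step:
  run task-7 (it waits on nothing); releases L4 and L13
  run task-3 (it waits on nothing); releases L1 and L5
  run task-4 (it waits on nothing); releases L6
  task-1 waits on L6, L4 and L5 — all released -> runs and releases L9
  run task-0 (it waits on nothing); releases L2 and L0


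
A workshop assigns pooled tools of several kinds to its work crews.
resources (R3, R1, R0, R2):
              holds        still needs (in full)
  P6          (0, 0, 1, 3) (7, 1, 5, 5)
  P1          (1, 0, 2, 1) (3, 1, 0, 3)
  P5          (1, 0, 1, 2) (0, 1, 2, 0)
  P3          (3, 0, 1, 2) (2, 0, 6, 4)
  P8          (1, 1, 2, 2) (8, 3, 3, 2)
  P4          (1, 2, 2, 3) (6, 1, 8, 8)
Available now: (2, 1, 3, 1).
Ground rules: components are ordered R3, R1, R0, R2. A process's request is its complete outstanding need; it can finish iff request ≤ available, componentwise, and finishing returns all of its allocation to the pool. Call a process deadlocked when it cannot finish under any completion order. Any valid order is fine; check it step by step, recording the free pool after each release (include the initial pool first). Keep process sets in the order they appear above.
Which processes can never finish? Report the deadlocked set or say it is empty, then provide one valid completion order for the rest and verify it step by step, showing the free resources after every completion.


The deadlocked set is empty.
Key observation: P5 fits the free pool immediately, and its release cascades until everyone finishes.
One completion order for the rest: P5, P1, P3, P6, P4, P8. Check, step by step:
  pool = (2, 1, 3, 1)
  run P5 (needs (0, 1, 2, 0), free (2, 1, 3, 1)); after release of (1, 0, 1, 2) the pool is (3, 1, 4, 3)
  run P1 (needs (3, 1, 0, 3), free (3, 1, 4, 3)); after release of (1, 0, 2, 1) the pool is (4, 1, 6, 4)
  run P3 (needs (2, 0, 6, 4), free (4, 1, 6, 4)); after release of (3, 0, 1, 2) the pool is (7, 1, 7, 6)
  run P6 (needs (7, 1, 5, 5), free (7, 1, 7, 6)); after release of (0, 0, 1, 3) the pool is (7, 1, 8, 9)
  run P4 (needs (6, 1, 8, 8), free (7, 1, 8, 9)); after release of (1, 2, 2, 3) the pool is (8, 3, 10, 12)
  run P8 (needs (8, 3, 3, 2), free (8, 3, 10, 12)); after release of (1, 1, 2, 2) the pool is (9, 4, 12, 14)


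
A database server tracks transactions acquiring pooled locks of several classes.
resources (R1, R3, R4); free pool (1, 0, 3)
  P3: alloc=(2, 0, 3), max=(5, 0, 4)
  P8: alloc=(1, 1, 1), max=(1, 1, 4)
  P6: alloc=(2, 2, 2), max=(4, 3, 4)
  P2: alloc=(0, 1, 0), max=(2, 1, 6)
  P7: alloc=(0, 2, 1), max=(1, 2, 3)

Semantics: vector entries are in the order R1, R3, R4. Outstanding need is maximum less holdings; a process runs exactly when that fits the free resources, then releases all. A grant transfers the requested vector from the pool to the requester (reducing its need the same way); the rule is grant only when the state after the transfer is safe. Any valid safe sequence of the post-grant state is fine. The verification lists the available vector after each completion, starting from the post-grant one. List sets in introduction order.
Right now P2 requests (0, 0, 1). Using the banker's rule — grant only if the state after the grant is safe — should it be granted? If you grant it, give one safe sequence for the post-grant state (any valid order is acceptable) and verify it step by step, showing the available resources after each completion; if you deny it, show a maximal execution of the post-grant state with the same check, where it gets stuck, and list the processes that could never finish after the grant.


GRANT — the state after the grant stays safe, e.g. via P7, P8, P6, P2, P3.
Key observation: the transfer keeps a workable pool ((1, 0, 2)); P7 starts the safe sequence.
Check on the post-grant state, step by step:
  pool = (1, 0, 2)
  P7: need (1, 0, 2) fits (1, 0, 2); releases (0, 2, 1), pool now (1, 2, 3)
  P8: need (0, 0, 3) fits (1, 2, 3); releases (1, 1, 1), pool now (2, 3, 4)
  P6: need (2, 1, 2) fits (2, 3, 4); releases (2, 2, 2), pool now (4, 5, 6)
  P2: need (2, 0, 5) fits (4, 5, 6); releases (0, 1, 1), pool now (4, 6, 7)
  P3: need (3, 0, 1) fits (4, 6, 7); releases (2, 0, 3), pool now (6, 6, 10)


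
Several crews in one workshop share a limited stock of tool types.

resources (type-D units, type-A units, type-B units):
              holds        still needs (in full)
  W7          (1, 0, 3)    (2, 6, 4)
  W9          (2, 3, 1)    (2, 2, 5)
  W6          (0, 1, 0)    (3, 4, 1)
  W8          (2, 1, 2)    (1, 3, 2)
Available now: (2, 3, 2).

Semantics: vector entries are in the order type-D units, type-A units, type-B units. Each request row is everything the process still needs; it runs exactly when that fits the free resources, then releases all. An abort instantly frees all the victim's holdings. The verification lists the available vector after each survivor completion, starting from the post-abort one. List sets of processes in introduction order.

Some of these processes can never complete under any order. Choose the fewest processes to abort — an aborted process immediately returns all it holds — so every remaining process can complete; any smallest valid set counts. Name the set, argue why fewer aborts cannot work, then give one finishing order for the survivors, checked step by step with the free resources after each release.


The answer: abort W7.
Key observation: aborting W7 returns (1, 0, 3), and W9 — hopeless before — runs at step 3 with the returned capacity in the pool.
No smaller set exists: with zero aborts the deadlock remains.
The survivors complete as W8, W6, W9. Step-by-step check (starting from the post-abort pool):
  pool = (3, 3, 5)
  W8 needs (1, 3, 2) <= (3, 3, 5) -> finishes; pool += (2, 1, 2) = (5, 4, 7)
  W6 needs (3, 4, 1) <= (5, 4, 7) -> finishes; pool += (0, 1, 0) = (5, 5, 7)
  W9 needs (2, 2, 5) <= (5, 5, 7) -> finishes; pool += (2, 3, 1) = (7, 8, 8)


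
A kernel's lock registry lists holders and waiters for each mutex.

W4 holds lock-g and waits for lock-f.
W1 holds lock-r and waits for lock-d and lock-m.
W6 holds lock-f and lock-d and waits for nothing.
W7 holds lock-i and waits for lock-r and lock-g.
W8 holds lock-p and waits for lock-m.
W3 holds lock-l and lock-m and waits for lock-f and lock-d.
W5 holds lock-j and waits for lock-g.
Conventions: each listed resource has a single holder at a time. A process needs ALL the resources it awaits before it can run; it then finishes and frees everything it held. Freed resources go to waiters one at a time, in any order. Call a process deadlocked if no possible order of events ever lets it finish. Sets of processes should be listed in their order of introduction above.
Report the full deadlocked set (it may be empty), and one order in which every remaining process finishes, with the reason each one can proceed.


The deadlocked set is empty.
Key observation: although several processes wait, no cycle exists — each chain bottoms out at a free runner.
A valid finishing order for the others: W6, W4, W3, W1, W7, W8, W5.
Check, step by step:
  W6: no waits; runs immediately, freeing lock-f and lock-d
  W4: everything it awaited (lock-f) is free; runs, freeing lock-g
  W3: everything it awaited (lock-f and lock-d) is free; runs, freeing lock-l and lock-m
  W1: everything it awaited (lock-d and lock-m) is free; runs, freeing lock-r
  W7: everything it awaited (lock-r and lock-g) is free; runs, freeing lock-i
  W8: everything it awaited (lock-m) is free; runs, freeing lock-p
  W5: everything it awaited (lock-g) is free; runs, freeing lock-j


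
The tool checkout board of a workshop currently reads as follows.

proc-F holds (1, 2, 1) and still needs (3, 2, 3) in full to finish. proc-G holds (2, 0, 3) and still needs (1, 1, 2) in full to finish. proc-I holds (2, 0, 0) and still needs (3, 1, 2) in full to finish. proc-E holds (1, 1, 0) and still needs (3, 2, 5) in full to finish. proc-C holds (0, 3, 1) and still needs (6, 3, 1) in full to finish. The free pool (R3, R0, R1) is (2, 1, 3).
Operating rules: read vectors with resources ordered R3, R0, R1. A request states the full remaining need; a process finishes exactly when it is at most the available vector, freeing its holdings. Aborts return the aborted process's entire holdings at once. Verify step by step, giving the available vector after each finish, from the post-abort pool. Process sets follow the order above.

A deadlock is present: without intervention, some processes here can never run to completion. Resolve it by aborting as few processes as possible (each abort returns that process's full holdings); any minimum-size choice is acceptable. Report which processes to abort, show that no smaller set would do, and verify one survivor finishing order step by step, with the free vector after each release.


Minimum abort set: proc-F.
Key observation: proc-E was stuck for good until proc-F gave back (1, 2, 1); in the order shown it finishes at step 2.
No smaller set exists: with zero aborts the deadlock remains.
One survivor order: proc-G, proc-E, proc-C, proc-I. Verifying each step (post-abort pool first):
  pool = (3, 3, 4)
  proc-G: need (1, 1, 2) fits (3, 3, 4); releases (2, 0, 3), pool now (5, 3, 7)
  proc-E: need (3, 2, 5) fits (5, 3, 7); releases (1, 1, 0), pool now (6, 4, 7)
  proc-C: need (6, 3, 1) fits (6, 4, 7); releases (0, 3, 1), pool now (6, 7, 8)
  proc-I: need (3, 1, 2) fits (6, 7, 8); releases (2, 0, 0), pool now (8, 7, 8)


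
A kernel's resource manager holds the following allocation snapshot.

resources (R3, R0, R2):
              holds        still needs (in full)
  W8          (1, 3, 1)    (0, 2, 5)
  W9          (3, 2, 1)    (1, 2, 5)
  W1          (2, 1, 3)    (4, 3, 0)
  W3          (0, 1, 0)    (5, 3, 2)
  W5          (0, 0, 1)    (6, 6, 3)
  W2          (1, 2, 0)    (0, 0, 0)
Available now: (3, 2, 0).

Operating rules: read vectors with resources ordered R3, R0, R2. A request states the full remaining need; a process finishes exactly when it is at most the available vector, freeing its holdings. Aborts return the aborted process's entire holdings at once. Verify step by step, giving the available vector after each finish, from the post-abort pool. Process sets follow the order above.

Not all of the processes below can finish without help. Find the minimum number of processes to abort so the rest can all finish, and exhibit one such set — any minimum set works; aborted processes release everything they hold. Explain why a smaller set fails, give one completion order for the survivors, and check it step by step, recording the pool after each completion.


Minimum abort set: W8.
Key observation: the deadlocked W9 becomes finishable only because W8 released (1, 3, 1); it completes at step 4 below.
Why nothing smaller works: aborting no one leaves the state deadlocked as given.
Survivors finish in the order: W1, W5, W3, W9, W2. Step-by-step check (pool after the aborts first):
  pool = (4, 5, 1)
  run W1 (needs (4, 3, 0), free (4, 5, 1)); after release of (2, 1, 3) the pool is (6, 6, 4)
  run W5 (needs (6, 6, 3), free (6, 6, 4)); after release of (0, 0, 1) the pool is (6, 6, 5)
  run W3 (needs (5, 3, 2), free (6, 6, 5)); after release of (0, 1, 0) the pool is (6, 7, 5)
  run W9 (needs (1, 2, 5), free (6, 7, 5)); after release of (3, 2, 1) the pool is (9, 9, 6)
  run W2 (needs (0, 0, 0), free (9, 9, 6)); after release of (1, 2, 0) the pool is (10, 11, 6)


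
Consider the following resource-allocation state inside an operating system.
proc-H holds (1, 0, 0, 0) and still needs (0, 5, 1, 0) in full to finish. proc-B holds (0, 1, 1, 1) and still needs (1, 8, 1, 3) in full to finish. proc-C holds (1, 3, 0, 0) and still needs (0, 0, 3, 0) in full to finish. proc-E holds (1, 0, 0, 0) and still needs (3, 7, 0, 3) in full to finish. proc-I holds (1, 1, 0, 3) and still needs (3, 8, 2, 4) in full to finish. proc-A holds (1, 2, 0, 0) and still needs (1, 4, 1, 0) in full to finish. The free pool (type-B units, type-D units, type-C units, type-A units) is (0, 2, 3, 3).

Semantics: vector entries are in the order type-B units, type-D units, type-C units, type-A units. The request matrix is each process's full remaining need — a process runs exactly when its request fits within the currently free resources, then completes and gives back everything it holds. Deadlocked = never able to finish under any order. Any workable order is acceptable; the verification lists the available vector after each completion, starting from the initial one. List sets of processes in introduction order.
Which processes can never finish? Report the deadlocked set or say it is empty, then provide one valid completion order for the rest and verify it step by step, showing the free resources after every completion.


The deadlocked set is proc-B and proc-I.
Key observation: once proc-C, proc-H, proc-A, proc-E finish, the pool peaks at (4, 7, 3, 3) — and every remaining process still needs more type-D units than that.
The rest can finish in the order proc-C, proc-H, proc-A, proc-E. Check, step by step:
  pool = (0, 2, 3, 3)
  proc-C needs (0, 0, 3, 0) <= (0, 2, 3, 3) -> finishes; pool += (1, 3, 0, 0) = (1, 5, 3, 3)
  proc-H needs (0, 5, 1, 0) <= (1, 5, 3, 3) -> finishes; pool += (1, 0, 0, 0) = (2, 5, 3, 3)
  proc-A needs (1, 4, 1, 0) <= (2, 5, 3, 3) -> finishes; pool += (1, 2, 0, 0) = (3, 7, 3, 3)
  proc-E needs (3, 7, 0, 3) <= (3, 7, 3, 3) -> finishes; pool += (1, 0, 0, 0) = (4, 7, 3, 3)
The stuck group stays short no matter what:
  proc-B cannot run: need (1, 8, 1, 3) vs free (4, 7, 3, 3) (insufficient type-D units)
  proc-I cannot run: need (3, 8, 2, 4) vs free (4, 7, 3, 3) (insufficient type-D units and type-A units)


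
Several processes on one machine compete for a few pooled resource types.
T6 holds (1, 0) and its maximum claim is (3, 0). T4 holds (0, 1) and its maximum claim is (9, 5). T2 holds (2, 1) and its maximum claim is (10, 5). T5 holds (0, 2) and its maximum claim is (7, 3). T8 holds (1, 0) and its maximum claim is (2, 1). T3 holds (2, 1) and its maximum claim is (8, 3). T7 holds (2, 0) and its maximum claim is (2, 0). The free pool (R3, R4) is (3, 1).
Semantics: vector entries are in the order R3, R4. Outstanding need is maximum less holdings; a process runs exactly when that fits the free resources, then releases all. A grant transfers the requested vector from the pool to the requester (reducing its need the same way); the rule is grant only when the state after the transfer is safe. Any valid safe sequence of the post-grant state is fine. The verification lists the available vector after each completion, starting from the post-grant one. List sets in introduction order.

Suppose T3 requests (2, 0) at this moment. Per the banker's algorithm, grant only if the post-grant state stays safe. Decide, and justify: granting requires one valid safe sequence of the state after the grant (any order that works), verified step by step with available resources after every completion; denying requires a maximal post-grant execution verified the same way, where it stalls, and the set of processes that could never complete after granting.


DENY: after the grant no complete ordering would exist.
Key observation: after T8, T6, T7 the pool peaks at (5, 1), and each blocked process is short somewhere: T4 on R3, R4; T2 on R3, R4; T5 on R3; T3 on R4.
Pretend the grant happened; the run T8, T6, T7 goes as far as possible. Step-by-step check:
  pool = (1, 1)
  T8: need (1, 1) fits (1, 1); releases (1, 0), pool now (2, 1)
  T6: need (2, 0) fits (2, 1); releases (1, 0), pool now (3, 1)
  T7: need (0, 0) fits (3, 1); releases (2, 0), pool now (5, 1)
  T4 cannot run: need (9, 4) vs free (5, 1) (insufficient R3 and R4)
  T2 cannot run: need (8, 4) vs free (5, 1) (insufficient R3 and R4)
  T5 cannot run: need (7, 1) vs free (5, 1) (insufficient R3)
  T3 cannot run: need (4, 2) vs free (5, 1) (insufficient R4)
Post-grant, the permanently blocked set is T4, T2, T5 and T3.


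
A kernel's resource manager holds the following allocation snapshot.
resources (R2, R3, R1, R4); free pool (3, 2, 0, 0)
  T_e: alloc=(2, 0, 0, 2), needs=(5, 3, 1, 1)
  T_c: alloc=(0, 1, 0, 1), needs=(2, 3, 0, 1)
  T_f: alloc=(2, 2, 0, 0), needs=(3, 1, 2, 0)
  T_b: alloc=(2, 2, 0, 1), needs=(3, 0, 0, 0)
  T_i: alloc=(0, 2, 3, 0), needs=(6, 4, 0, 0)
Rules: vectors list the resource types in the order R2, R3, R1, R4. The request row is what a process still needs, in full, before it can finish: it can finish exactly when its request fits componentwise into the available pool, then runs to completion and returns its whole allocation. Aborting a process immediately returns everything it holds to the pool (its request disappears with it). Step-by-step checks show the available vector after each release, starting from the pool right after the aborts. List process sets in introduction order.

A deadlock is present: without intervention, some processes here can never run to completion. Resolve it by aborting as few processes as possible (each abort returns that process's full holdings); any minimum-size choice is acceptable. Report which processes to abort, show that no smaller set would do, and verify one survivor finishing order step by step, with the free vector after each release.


Abort T_f.
Key observation: T_i could never have finished before the abort; with (2, 2, 0, 0) returned by T_f, it fits at step 2.
Why nothing smaller works: aborting no one leaves the state deadlocked as given.
Survivors finish in the order: T_b, T_i, T_c, T_e. Verifying each step (pool after the aborts first):
  pool = (5, 4, 0, 0)
  run T_b (needs (3, 0, 0, 0), free (5, 4, 0, 0)); after release of (2, 2, 0, 1) the pool is (7, 6, 0, 1)
  run T_i (needs (6, 4, 0, 0), free (7, 6, 0, 1)); after release of (0, 2, 3, 0) the pool is (7, 8, 3, 1)
  run T_c (needs (2, 3, 0, 1), free (7, 8, 3, 1)); after release of (0, 1, 0, 1) the pool is (7, 9, 3, 2)
  run T_e (needs (5, 3, 1, 1), free (7, 9, 3, 2)); after release of (2, 0, 0, 2) the pool is (9, 9, 3, 4)


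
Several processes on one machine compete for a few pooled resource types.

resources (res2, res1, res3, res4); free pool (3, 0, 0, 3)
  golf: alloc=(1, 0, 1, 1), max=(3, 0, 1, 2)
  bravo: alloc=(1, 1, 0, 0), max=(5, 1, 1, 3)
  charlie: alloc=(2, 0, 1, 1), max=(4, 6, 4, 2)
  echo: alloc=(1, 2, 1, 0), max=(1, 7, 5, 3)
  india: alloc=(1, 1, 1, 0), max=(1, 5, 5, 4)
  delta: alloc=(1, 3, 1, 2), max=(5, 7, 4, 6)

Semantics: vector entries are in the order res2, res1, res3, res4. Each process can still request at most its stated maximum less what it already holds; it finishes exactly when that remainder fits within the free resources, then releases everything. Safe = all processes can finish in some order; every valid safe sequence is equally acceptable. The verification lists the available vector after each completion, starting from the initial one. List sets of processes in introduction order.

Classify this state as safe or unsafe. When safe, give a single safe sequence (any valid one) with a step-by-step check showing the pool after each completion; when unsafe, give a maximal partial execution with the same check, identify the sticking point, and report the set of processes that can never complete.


UNSAFE — no complete ordering exists.
Key observation: the wall is res1: completing golf, bravo brings the pool only to (5, 1, 1, 4), and all the rest need more.
Going as far as possible: golf, bravo; after that, nothing fits. Walking it through:
  pool = (3, 0, 0, 3)
  run golf (needs (2, 0, 0, 1), free (3, 0, 0, 3)); after release of (1, 0, 1, 1) the pool is (4, 0, 1, 4)
  run bravo (needs (4, 0, 1, 3), free (4, 0, 1, 4)); after release of (1, 1, 0, 0) the pool is (5, 1, 1, 4)
  charlie cannot run: need (2, 6, 3, 1) vs free (5, 1, 1, 4) (insufficient res1 and res3)
  echo cannot run: need (0, 5, 4, 3) vs free (5, 1, 1, 4) (insufficient res1 and res3)
  india cannot run: need (0, 4, 4, 4) vs free (5, 1, 1, 4) (insufficient res1 and res3)
  delta cannot run: need (4, 4, 3, 4) vs free (5, 1, 1, 4) (insufficient res1 and res3)
Permanently blocked: charlie, echo, india and delta.


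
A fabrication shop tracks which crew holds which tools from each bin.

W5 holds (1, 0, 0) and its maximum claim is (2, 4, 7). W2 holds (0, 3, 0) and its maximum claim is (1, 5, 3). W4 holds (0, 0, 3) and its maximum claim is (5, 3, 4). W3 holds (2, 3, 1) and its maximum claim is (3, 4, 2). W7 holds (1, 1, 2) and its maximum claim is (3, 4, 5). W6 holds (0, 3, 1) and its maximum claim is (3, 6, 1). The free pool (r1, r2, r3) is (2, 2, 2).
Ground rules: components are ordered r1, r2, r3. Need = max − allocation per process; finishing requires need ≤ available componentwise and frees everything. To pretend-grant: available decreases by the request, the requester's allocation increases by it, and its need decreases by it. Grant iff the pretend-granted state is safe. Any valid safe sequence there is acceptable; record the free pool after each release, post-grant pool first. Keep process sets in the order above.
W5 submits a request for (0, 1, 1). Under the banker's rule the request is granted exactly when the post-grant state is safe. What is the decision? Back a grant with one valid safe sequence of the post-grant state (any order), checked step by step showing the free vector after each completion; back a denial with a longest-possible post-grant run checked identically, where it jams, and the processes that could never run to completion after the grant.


GRANT — the state after the grant stays safe, e.g. via W3, W6, W7, W4, W5, W2.
Key observation: the transfer keeps a workable pool ((2, 1, 1)); W3 starts the safe sequence.
Verifying the post-grant state step by step:
  pool = (2, 1, 1)
  W3 needs (1, 1, 1) <= (2, 1, 1) -> finishes; pool += (2, 3, 1) = (4, 4, 2)
  W6 needs (3, 3, 0) <= (4, 4, 2) -> finishes; pool += (0, 3, 1) = (4, 7, 3)
  W7 needs (2, 3, 3) <= (4, 7, 3) -> finishes; pool += (1, 1, 2) = (5, 8, 5)
  W4 needs (5, 3, 1) <= (5, 8, 5) -> finishes; pool += (0, 0, 3) = (5, 8, 8)
  W5 needs (1, 3, 6) <= (5, 8, 8) -> finishes; pool += (1, 1, 1) = (6, 9, 9)
  W2 needs (1, 2, 3) <= (6, 9, 9) -> finishes; pool += (0, 3, 0) = (6, 12, 9)


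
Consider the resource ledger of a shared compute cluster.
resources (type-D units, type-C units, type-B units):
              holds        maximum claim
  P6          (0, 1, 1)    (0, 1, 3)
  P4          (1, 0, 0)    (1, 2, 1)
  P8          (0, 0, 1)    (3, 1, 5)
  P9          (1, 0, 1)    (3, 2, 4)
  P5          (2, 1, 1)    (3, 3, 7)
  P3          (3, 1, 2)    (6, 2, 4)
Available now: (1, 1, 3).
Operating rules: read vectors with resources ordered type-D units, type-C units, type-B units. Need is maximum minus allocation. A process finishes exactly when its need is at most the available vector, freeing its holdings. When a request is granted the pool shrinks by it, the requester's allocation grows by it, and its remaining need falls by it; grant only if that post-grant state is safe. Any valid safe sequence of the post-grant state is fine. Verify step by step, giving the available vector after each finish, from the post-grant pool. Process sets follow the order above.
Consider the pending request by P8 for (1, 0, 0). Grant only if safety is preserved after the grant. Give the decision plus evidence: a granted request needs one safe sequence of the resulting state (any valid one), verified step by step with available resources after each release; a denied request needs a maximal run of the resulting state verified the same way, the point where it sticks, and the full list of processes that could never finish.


DENY. Granting would leave the state unsafe.
Key observation: after P6, P4 the pool peaks at (1, 2, 4), and each blocked process is short somewhere: P8 on type-D units; P9 on type-D units; P5 on type-B units; P3 on type-D units.
Pretend the grant happened; the run P6, P4 goes as far as possible. Verifying each step:
  pool = (0, 1, 3)
  run P6 (needs (0, 0, 2), free (0, 1, 3)); after release of (0, 1, 1) the pool is (0, 2, 4)
  run P4 (needs (0, 2, 1), free (0, 2, 4)); after release of (1, 0, 0) the pool is (1, 2, 4)
  blocked: P8 wants (2, 1, 4), pool (1, 2, 4) — not enough type-D units
  blocked: P9 wants (2, 2, 3), pool (1, 2, 4) — not enough type-D units
  blocked: P5 wants (1, 2, 6), pool (1, 2, 4) — not enough type-B units
  blocked: P3 wants (3, 1, 2), pool (1, 2, 4) — not enough type-D units
Post-grant, the permanently blocked set is P8, P9, P5 and P3.


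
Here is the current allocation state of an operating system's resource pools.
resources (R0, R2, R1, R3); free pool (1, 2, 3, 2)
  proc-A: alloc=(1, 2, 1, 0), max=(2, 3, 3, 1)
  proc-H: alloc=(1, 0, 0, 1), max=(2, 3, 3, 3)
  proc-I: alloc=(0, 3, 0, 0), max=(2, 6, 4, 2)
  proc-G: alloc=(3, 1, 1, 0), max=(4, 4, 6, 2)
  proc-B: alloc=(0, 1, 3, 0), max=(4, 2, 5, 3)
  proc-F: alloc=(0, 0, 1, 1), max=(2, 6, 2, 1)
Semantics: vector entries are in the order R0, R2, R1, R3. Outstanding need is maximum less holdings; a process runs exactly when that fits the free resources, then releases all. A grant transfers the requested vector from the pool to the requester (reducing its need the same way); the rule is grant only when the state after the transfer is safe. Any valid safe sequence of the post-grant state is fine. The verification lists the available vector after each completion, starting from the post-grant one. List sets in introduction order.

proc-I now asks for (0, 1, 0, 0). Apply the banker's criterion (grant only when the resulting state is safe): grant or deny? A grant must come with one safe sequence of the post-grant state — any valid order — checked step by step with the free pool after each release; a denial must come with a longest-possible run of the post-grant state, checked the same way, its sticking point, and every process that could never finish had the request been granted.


GRANT — the state after the grant stays safe, e.g. via proc-A, proc-I, proc-F, proc-G, proc-H, proc-B.
Key observation: even at the reduced pool (1, 1, 3, 2), proc-A fits immediately, so safety survives the grant.
Check on the post-grant state, step by step:
  pool = (1, 1, 3, 2)
  proc-A needs (1, 1, 2, 1) <= (1, 1, 3, 2) -> finishes; pool += (1, 2, 1, 0) = (2, 3, 4, 2)
  proc-I needs (2, 2, 4, 2) <= (2, 3, 4, 2) -> finishes; pool += (0, 4, 0, 0) = (2, 7, 4, 2)
  proc-F needs (2, 6, 1, 0) <= (2, 7, 4, 2) -> finishes; pool += (0, 0, 1, 1) = (2, 7, 5, 3)
  proc-G needs (1, 3, 5, 2) <= (2, 7, 5, 3) -> finishes; pool += (3, 1, 1, 0) = (5, 8, 6, 3)
  proc-H needs (1, 3, 3, 2) <= (5, 8, 6, 3) -> finishes; pool += (1, 0, 0, 1) = (6, 8, 6, 4)
  proc-B needs (4, 1, 2, 3) <= (6, 8, 6, 4) -> finishes; pool += (0, 1, 3, 0) = (6, 9, 9, 4)


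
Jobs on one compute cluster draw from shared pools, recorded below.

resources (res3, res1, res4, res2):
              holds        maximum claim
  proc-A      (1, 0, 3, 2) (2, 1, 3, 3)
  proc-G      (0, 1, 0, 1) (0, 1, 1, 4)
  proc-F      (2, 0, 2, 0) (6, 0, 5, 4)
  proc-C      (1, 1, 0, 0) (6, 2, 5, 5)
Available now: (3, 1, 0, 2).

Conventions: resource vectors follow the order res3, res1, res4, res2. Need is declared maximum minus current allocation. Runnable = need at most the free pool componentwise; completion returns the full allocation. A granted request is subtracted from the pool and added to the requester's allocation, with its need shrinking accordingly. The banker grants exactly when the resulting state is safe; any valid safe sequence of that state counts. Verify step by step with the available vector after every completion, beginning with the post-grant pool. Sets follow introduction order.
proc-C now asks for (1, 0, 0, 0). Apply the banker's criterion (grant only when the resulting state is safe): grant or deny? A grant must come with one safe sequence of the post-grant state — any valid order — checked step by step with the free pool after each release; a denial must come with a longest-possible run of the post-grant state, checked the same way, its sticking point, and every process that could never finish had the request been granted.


DENY: after the grant no complete ordering would exist.
Key observation: the wall is res3: completing proc-A, proc-G brings the pool only to (3, 2, 3, 5), and all the rest need more.
On the post-grant state, proc-A, proc-G is a maximal run — nothing extends it. Verifying each step:
  pool = (2, 1, 0, 2)
  proc-A needs (1, 1, 0, 1) <= (2, 1, 0, 2) -> finishes; pool += (1, 0, 3, 2) = (3, 1, 3, 4)
  proc-G needs (0, 0, 1, 3) <= (3, 1, 3, 4) -> finishes; pool += (0, 1, 0, 1) = (3, 2, 3, 5)
  proc-F cannot run: need (4, 0, 3, 4) vs free (3, 2, 3, 5) (insufficient res3)
  proc-C cannot run: need (4, 1, 5, 5) vs free (3, 2, 3, 5) (insufficient res3 and res4)
Had the request been granted, proc-F and proc-C could never finish.


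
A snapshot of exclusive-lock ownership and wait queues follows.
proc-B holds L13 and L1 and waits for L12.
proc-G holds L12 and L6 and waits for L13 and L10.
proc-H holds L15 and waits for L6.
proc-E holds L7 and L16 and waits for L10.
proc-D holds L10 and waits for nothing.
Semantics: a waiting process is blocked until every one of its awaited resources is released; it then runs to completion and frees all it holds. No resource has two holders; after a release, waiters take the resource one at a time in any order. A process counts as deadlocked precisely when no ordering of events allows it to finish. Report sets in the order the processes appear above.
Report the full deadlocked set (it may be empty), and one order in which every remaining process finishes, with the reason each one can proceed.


Deadlocked: proc-B, proc-G and proc-H.
Key observation: the waits loop around proc-B -> proc-G -> proc-B with no way out; proc-H waits into the deadlock from upstream.
The rest can finish in the order proc-D, proc-E.
Walking it through:
  proc-D waits on nothing -> runs at once and releases L10
  proc-E: everything it awaited (L10) is free; runs, freeing L7 and L16


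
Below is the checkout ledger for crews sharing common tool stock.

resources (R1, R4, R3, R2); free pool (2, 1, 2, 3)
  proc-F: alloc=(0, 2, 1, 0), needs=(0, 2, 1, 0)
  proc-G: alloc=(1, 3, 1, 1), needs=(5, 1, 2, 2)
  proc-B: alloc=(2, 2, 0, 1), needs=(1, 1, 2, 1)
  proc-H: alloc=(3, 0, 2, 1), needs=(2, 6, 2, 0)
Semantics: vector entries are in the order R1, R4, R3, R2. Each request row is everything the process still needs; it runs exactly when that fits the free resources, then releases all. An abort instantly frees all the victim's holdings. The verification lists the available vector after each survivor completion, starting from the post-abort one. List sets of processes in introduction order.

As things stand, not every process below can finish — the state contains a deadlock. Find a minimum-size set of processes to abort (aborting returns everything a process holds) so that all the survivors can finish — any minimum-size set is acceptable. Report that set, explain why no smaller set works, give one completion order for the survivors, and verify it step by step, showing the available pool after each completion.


Abort proc-G.
Key observation: the returned (1, 3, 1, 1) from proc-G is what brings proc-H — unrunnable before, under any order — into play at step 3.
No smaller set exists: with zero aborts the deadlock remains.
Survivors finish in the order: proc-F, proc-B, proc-H. Walking it through (pool after the aborts first):
  pool = (3, 4, 3, 4)
  proc-F needs (0, 2, 1, 0) <= (3, 4, 3, 4) -> finishes; pool += (0, 2, 1, 0) = (3, 6, 4, 4)
  proc-B needs (1, 1, 2, 1) <= (3, 6, 4, 4) -> finishes; pool += (2, 2, 0, 1) = (5, 8, 4, 5)
  proc-H needs (2, 6, 2, 0) <= (5, 8, 4, 5) -> finishes; pool += (3, 0, 2, 1) = (8, 8, 6, 6)


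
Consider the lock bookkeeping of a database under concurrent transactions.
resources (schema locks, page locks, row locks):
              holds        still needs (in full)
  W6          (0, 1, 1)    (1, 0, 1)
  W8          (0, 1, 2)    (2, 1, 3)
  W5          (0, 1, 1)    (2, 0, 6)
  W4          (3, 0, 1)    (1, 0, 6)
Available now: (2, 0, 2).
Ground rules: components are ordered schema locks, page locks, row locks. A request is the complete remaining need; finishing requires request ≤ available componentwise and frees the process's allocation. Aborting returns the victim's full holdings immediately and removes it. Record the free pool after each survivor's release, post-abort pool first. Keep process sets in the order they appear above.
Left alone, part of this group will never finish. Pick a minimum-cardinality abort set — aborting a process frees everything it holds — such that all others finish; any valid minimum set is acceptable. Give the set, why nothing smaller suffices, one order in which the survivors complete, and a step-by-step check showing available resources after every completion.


Abort W4.
Key observation: W5 was stuck for good until W4 gave back (3, 0, 1); in the order shown it finishes at step 3.
No smaller set exists: with zero aborts the deadlock remains.
The survivors complete as W6, W8, W5. Verifying each step (starting from the post-abort pool):
  pool = (5, 0, 3)
  W6: need (1, 0, 1) fits (5, 0, 3); releases (0, 1, 1), pool now (5, 1, 4)
  W8: need (2, 1, 3) fits (5, 1, 4); releases (0, 1, 2), pool now (5, 2, 6)
  W5: need (2, 0, 6) fits (5, 2, 6); releases (0, 1, 1), pool now (5, 3, 7)
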